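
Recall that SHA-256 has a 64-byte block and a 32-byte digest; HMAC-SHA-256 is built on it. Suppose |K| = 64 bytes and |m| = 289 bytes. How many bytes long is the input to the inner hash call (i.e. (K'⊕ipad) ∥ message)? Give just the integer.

353

Key is 64 ≤ 64 bytes, zero-padded: |K'| = 64.
Inner input = (K'⊕ipad) ∥ m → 64 + 289 = 353 bytes.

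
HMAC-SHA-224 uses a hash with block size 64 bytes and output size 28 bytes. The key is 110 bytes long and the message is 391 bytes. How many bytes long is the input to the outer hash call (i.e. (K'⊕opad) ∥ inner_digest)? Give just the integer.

Key is 110 > 64 bytes, so it is hashed to 28 bytes then zero-padded to 64: |K'| = 64.
Outer input = (K'⊕opad) ∥ H(inner) → 64 + 28 = 92 bytes.

92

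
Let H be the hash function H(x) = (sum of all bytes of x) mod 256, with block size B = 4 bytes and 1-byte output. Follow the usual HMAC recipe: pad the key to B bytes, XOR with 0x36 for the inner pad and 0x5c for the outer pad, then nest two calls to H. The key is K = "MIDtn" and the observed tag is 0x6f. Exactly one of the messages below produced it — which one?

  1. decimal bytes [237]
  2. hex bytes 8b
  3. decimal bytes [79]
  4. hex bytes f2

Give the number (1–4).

3

Key "MIDtn" = 4d 49 44 74 6e is 5 bytes > B = 4, so hash it first: H(key) = bc, then zero-pad to 4 bytes: K' = bc 00 00 00.
K' ⊕ ipad = 8a 36 36 36; K' ⊕ opad = e0 5c 5c 5c.
m1: inner = H(8a 36 36 36 ed) = 19; tag = H(e0 5c 5c 5c 19) = 0d
m2: inner = H(8a 36 36 36 8b) = b7; tag = H(e0 5c 5c 5c b7) = ab
m3: inner = H(8a 36 36 36 4f) = 7b; tag = H(e0 5c 5c 5c 7b) = 6f ← matches
m4: inner = H(8a 36 36 36 f2) = 1e; tag = H(e0 5c 5c 5c 1e) = 12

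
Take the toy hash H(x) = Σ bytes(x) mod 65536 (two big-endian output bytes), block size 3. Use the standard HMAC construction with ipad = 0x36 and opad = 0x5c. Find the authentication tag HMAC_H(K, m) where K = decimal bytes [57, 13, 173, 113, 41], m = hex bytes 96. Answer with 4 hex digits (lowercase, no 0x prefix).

Key decimal bytes [57, 13, 173, 113, 41] = 39 0d ad 71 29 is 5 bytes > B = 3, so hash it first: H(key) = 01 8d, then zero-pad to 3 bytes: K' = 01 8d 00.
K' ⊕ ipad = 37 bb 36.  K' ⊕ opad = 5d d1 5c.
Inner input = (K'⊕ipad) ∥ m = 37 bb 36 ∥ 96.
Inner hash: sum = 55+187+54+150 = 446 → 01 be.
Outer input = (K'⊕opad) ∥ inner = 5d d1 5c ∥ 01 be.
Outer hash (tag): sum = 93+209+92+1+190 = 585 → 02 49.

0249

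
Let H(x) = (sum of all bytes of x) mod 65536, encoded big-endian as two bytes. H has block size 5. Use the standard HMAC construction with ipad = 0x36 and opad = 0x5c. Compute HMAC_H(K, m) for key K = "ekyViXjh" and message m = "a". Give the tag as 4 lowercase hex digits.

Key "ekyViXjh" = 65 6b 79 56 69 58 6a 68 is 8 bytes > B = 5, so hash it first: H(key) = 03 32, then zero-pad to 5 bytes: K' = 03 32 00 00 00.
K' ⊕ ipad = 35 04 36 36 36.  K' ⊕ opad = 5f 6e 5c 5c 5c.
Inner input = (K'⊕ipad) ∥ m = 35 04 36 36 36 ∥ 61.
Inner hash: sum = 53+4+54+54+54+97 = 316 → 01 3c.
Outer input = (K'⊕opad) ∥ inner = 5f 6e 5c 5c 5c ∥ 01 3c.
Outer hash (tag): sum = 95+110+92+92+92+1+60 = 542 → 02 1e.

021e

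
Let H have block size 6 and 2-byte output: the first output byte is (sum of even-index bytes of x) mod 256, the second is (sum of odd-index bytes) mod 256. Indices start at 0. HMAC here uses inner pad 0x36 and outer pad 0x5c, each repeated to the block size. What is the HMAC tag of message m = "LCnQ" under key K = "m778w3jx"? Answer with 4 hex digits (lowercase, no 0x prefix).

Key "m778w3jx" = 6d 37 37 38 77 33 6a 78 is 8 bytes > B = 6, so hash it first: H(key) = 85 1a, then zero-pad to 6 bytes: K' = 85 1a 00 00 00 00.
K' ⊕ ipad = b3 2c 36 36 36 36.  K' ⊕ opad = d9 46 5c 5c 5c 5c.
Inner input = (K'⊕ipad) ∥ m = b3 2c 36 36 36 36 ∥ 4c 43 6e 51.
Inner hash: even-index sum = 473 mod 256 = 217; odd-index sum = 300 mod 256 = 44 → d9 2c.
Outer input = (K'⊕opad) ∥ inner = d9 46 5c 5c 5c 5c ∥ d9 2c.
Outer hash (tag): even-index sum = 618 mod 256 = 106; odd-index sum = 298 mod 256 = 42 → 6a 2a.

6a2a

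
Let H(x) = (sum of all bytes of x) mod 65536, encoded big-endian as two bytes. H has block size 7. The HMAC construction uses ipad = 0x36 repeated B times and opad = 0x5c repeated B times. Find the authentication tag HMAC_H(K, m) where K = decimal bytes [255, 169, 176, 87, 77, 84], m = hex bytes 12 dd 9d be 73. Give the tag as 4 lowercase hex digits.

Key decimal bytes [255, 169, 176, 87, 77, 84] = ff a9 b0 57 4d 54 is 6 bytes ≤ B = 7; zero-pad to 7 bytes: K' = ff a9 b0 57 4d 54 00.
K' ⊕ ipad = c9 9f 86 61 7b 62 36.  K' ⊕ opad = a3 f5 ec 0b 11 08 5c.
Inner input = (K'⊕ipad) ∥ m = c9 9f 86 61 7b 62 36 ∥ 12 dd 9d be 73.
Inner hash: sum = 201+159+134+97+123+98+54+18+221+157+190+115 = 1567 → 06 1f.
Outer input = (K'⊕opad) ∥ inner = a3 f5 ec 0b 11 08 5c ∥ 06 1f.
Outer hash (tag): sum = 163+245+236+11+17+8+92+6+31 = 809 → 03 29.

0329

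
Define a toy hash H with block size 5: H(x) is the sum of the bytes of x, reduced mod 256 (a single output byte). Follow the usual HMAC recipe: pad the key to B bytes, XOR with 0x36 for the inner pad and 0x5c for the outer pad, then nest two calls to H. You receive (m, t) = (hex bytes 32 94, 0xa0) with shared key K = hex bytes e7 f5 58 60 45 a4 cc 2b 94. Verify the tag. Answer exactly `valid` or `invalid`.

valid

Key hex bytes e7 f5 58 60 45 a4 cc 2b 94 is 9 bytes > B = 5, so hash it first: H(key) = 08, then zero-pad to 5 bytes: K' = 08 00 00 00 00.
K' ⊕ ipad = 3e 36 36 36 36; K' ⊕ opad = 54 5c 5c 5c 5c.
Inner hash: sum = 62+54+54+54+54+50+148 = 476; mod 256 = 220 → dc.
Outer hash (recomputed tag): sum = 84+92+92+92+92+220 = 672; mod 256 = 160 → a0.
Recomputed tag = a0; claimed = a0 → match.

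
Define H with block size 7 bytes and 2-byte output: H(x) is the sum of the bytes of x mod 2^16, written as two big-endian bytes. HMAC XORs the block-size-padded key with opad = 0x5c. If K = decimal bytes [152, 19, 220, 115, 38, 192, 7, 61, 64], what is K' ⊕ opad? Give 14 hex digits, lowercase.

5f385c5c5c5c5c

Key decimal bytes [152, 19, 220, 115, 38, 192, 7, 61, 64] = 98 13 dc 73 26 c0 07 3d 40 is 9 bytes > B = 7, so hash it first: H(key) = 03 64, then zero-pad to 7 bytes: K' = 03 64 00 00 00 00 00.
XOR each byte with 0x5c: 03⊕5c=5f, 64⊕5c=38, 00⊕5c=5c, 00⊕5c=5c, 00⊕5c=5c, 00⊕5c=5c, 00⊕5c=5c.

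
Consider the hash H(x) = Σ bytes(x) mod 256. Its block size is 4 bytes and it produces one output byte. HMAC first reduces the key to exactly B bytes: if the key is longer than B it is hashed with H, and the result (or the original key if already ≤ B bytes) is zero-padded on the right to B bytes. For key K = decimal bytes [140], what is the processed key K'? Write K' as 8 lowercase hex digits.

Key decimal bytes [140] = 8c is 1 byte ≤ B = 4; zero-pad to 4 bytes: K' = 8c 00 00 00.

8c000000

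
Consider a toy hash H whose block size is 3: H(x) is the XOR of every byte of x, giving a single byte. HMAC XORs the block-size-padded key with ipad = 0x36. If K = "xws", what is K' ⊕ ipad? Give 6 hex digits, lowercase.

Key "xws" = 78 77 73 is exactly B = 3 bytes: K' = 78 77 73.
XOR each byte with 0x36: 78⊕36=4e, 77⊕36=41, 73⊕36=45.

4e4145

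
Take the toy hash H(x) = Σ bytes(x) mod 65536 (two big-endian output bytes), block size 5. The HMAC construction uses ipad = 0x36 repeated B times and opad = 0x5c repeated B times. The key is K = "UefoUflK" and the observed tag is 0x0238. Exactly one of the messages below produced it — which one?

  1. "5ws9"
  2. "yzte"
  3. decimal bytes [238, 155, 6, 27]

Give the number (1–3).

1

Key "UefoUflK" = 55 65 66 6f 55 66 6c 4b is 8 bytes > B = 5, so hash it first: H(key) = 03 01, then zero-pad to 5 bytes: K' = 03 01 00 00 00.
K' ⊕ ipad = 35 37 36 36 36; K' ⊕ opad = 5f 5d 5c 5c 5c.
m1: inner = H(35 37 36 36 36 35 77 73 39) = 02 66; tag = H(5f 5d 5c 5c 5c 02 66) = 0238 ← matches
m2: inner = H(35 37 36 36 36 79 7a 74 65) = 02 da; tag = H(5f 5d 5c 5c 5c 02 da) = 02ac
m3: inner = H(35 37 36 36 36 ee 9b 06 1b) = 02 b8; tag = H(5f 5d 5c 5c 5c 02 b8) = 028a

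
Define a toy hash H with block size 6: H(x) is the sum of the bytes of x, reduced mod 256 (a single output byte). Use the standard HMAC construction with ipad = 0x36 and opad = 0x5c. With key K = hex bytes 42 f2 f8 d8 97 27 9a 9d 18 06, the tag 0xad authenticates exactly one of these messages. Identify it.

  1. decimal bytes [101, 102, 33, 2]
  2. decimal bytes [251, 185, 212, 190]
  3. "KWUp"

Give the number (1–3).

Key hex bytes 42 f2 f8 d8 97 27 9a 9d 18 06 is 10 bytes > B = 6, so hash it first: H(key) = 17, then zero-pad to 6 bytes: K' = 17 00 00 00 00 00.
K' ⊕ ipad = 21 36 36 36 36 36; K' ⊕ opad = 4b 5c 5c 5c 5c 5c.
m1: inner = H(21 36 36 36 36 36 65 66 21 02) = 1d; tag = H(4b 5c 5c 5c 5c 5c 1d) = 34
m2: inner = H(21 36 36 36 36 36 fb b9 d4 be) = 75; tag = H(4b 5c 5c 5c 5c 5c 75) = 8c
m3: inner = H(21 36 36 36 36 36 4b 57 55 70) = 96; tag = H(4b 5c 5c 5c 5c 5c 96) = ad ← matches

3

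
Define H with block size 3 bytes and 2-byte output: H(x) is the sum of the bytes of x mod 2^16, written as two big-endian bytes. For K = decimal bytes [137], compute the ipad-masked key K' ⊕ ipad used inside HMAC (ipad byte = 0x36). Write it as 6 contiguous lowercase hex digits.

bf3636

Key decimal bytes [137] = 89 is 1 byte ≤ B = 3; zero-pad to 3 bytes: K' = 89 00 00.
XOR each byte with 0x36: 89⊕36=bf, 00⊕36=36, 00⊕36=36.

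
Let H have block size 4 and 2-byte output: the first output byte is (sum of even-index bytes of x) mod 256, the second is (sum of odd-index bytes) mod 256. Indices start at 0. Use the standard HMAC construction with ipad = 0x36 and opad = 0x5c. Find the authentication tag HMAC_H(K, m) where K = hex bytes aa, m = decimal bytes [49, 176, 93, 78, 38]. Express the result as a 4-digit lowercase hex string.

d822

Key hex bytes aa is 1 byte ≤ B = 4; zero-pad to 4 bytes: K' = aa 00 00 00.
K' ⊕ ipad = 9c 36 36 36.  K' ⊕ opad = f6 5c 5c 5c.
Inner input = (K'⊕ipad) ∥ m = 9c 36 36 36 ∥ 31 b0 5d 4e 26.
Inner hash: even-index sum = 390 mod 256 = 134; odd-index sum = 362 mod 256 = 106 → 86 6a.
Outer input = (K'⊕opad) ∥ inner = f6 5c 5c 5c ∥ 86 6a.
Outer hash (tag): even-index sum = 472 mod 256 = 216; odd-index sum = 290 mod 256 = 34 → d8 22.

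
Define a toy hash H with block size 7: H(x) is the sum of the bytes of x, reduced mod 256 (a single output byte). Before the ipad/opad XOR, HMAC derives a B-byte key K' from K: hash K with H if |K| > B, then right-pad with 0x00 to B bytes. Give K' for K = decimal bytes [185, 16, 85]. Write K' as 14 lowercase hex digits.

b9105500000000

Key decimal bytes [185, 16, 85] = b9 10 55 is 3 bytes ≤ B = 7; zero-pad to 7 bytes: K' = b9 10 55 00 00 00 00.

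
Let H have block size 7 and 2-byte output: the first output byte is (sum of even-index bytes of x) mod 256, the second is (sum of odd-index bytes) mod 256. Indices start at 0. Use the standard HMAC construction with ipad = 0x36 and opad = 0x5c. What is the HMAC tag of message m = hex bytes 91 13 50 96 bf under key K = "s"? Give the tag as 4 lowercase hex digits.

85a4

Key "s" = 73 is 1 byte ≤ B = 7; zero-pad to 7 bytes: K' = 73 00 00 00 00 00 00.
K' ⊕ ipad = 45 36 36 36 36 36 36.  K' ⊕ opad = 2f 5c 5c 5c 5c 5c 5c.
Inner input = (K'⊕ipad) ∥ m = 45 36 36 36 36 36 36 ∥ 91 13 50 96 bf.
Inner hash: even-index sum = 400 mod 256 = 144; odd-index sum = 578 mod 256 = 66 → 90 42.
Outer input = (K'⊕opad) ∥ inner = 2f 5c 5c 5c 5c 5c 5c ∥ 90 42.
Outer hash (tag): even-index sum = 389 mod 256 = 133; odd-index sum = 420 mod 256 = 164 → 85 a4.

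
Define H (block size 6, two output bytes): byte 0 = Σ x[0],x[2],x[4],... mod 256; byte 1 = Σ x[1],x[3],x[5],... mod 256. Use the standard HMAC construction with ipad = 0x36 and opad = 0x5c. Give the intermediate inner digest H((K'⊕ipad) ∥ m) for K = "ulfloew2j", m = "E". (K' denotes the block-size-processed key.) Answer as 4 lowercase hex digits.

Key "ulfloew2j" = 75 6c 66 6c 6f 65 77 32 6a is 9 bytes > B = 6, so hash it first: H(key) = 2b 6f, then zero-pad to 6 bytes: K' = 2b 6f 00 00 00 00.
K' ⊕ ipad = 1d 59 36 36 36 36.
Inner input = 1d 59 36 36 36 36 ∥ 45.
Inner hash: even-index sum = 206 mod 256 = 206; odd-index sum = 197 mod 256 = 197 → ce c5.

cec5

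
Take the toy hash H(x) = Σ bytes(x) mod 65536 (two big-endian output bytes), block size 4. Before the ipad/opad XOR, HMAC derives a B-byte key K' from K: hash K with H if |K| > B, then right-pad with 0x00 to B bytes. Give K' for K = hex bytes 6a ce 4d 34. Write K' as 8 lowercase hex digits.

Key hex bytes 6a ce 4d 34 is exactly B = 4 bytes: K' = 6a ce 4d 34.

6ace4d34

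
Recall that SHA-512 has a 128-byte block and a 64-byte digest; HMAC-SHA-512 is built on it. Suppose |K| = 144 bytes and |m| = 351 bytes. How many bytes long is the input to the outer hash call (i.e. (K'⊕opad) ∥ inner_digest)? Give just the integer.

192

Key is 144 > 128 bytes, so it is hashed to 64 bytes then zero-padded to 128: |K'| = 128.
Outer input = (K'⊕opad) ∥ H(inner) → 128 + 64 = 192 bytes.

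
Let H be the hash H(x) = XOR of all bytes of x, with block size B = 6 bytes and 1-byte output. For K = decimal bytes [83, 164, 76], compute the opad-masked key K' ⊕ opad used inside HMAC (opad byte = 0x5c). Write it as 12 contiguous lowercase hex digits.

0ff8105c5c5c

Key decimal bytes [83, 164, 76] = 53 a4 4c is 3 bytes ≤ B = 6; zero-pad to 6 bytes: K' = 53 a4 4c 00 00 00.
XOR each byte with 0x5c: 53⊕5c=0f, a4⊕5c=f8, 4c⊕5c=10, 00⊕5c=5c, 00⊕5c=5c, 00⊕5c=5c.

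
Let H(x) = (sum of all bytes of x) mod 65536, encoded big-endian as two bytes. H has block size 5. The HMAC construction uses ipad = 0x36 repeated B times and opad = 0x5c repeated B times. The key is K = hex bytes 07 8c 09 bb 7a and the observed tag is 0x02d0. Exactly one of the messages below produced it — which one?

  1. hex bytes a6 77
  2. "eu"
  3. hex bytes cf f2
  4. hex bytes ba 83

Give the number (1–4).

Key hex bytes 07 8c 09 bb 7a is exactly B = 5 bytes: K' = 07 8c 09 bb 7a.
K' ⊕ ipad = 31 ba 3f 8d 4c; K' ⊕ opad = 5b d0 55 e7 26.
m1: inner = H(31 ba 3f 8d 4c a6 77) = 03 20; tag = H(5b d0 55 e7 26 03 20) = 02b0
m2: inner = H(31 ba 3f 8d 4c 65 75) = 02 dd; tag = H(5b d0 55 e7 26 02 dd) = 036c
m3: inner = H(31 ba 3f 8d 4c cf f2) = 03 c4; tag = H(5b d0 55 e7 26 03 c4) = 0354
m4: inner = H(31 ba 3f 8d 4c ba 83) = 03 40; tag = H(5b d0 55 e7 26 03 40) = 02d0 ← matches

4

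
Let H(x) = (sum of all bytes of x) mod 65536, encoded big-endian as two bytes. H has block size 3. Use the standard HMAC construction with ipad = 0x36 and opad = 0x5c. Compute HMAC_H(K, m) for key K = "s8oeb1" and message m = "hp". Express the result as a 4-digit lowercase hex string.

Key "s8oeb1" = 73 38 6f 65 62 31 is 6 bytes > B = 3, so hash it first: H(key) = 02 12, then zero-pad to 3 bytes: K' = 02 12 00.
K' ⊕ ipad = 34 24 36.  K' ⊕ opad = 5e 4e 5c.
Inner input = (K'⊕ipad) ∥ m = 34 24 36 ∥ 68 70.
Inner hash: sum = 52+36+54+104+112 = 358 → 01 66.
Outer input = (K'⊕opad) ∥ inner = 5e 4e 5c ∥ 01 66.
Outer hash (tag): sum = 94+78+92+1+102 = 367 → 01 6f.

016f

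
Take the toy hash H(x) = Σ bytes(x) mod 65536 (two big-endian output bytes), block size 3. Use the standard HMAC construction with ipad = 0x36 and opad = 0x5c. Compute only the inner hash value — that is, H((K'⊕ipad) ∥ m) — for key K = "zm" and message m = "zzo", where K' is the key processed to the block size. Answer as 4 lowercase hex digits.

0240

Key "zm" = 7a 6d is 2 bytes ≤ B = 3; zero-pad to 3 bytes: K' = 7a 6d 00.
K' ⊕ ipad = 4c 5b 36.
Inner input = 4c 5b 36 ∥ 7a 7a 6f.
Inner hash: sum = 76+91+54+122+122+111 = 576 → 02 40.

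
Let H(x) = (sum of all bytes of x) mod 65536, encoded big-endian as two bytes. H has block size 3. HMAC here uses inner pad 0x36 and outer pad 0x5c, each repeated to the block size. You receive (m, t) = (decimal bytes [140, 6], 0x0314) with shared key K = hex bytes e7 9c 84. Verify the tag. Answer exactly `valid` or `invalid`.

valid

Key hex bytes e7 9c 84 is exactly B = 3 bytes: K' = e7 9c 84.
K' ⊕ ipad = d1 aa b2; K' ⊕ opad = bb c0 d8.
Inner hash: sum = 209+170+178+140+6 = 703 → 02 bf.
Outer hash (recomputed tag): sum = 187+192+216+2+191 = 788 → 03 14.
Recomputed tag = 0314; claimed = 0314 → match.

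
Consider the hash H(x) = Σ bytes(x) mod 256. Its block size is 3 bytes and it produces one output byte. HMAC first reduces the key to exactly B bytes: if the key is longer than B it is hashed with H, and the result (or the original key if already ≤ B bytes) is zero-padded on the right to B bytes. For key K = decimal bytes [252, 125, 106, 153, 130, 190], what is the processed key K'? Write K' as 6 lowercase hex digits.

bc0000

|K| = 6 > B = 3, so first hash the key.
H(K): sum = 252+125+106+153+130+190 = 956; mod 256 = 188 → bc.
Zero-pad H(K) = bc to 3 bytes: K' = bc 00 00.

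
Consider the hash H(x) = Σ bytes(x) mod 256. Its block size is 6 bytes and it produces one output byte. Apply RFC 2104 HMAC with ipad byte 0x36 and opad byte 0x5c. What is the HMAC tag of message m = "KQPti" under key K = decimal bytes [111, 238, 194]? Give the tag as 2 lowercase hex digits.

27

Key decimal bytes [111, 238, 194] = 6f ee c2 is 3 bytes ≤ B = 6; zero-pad to 6 bytes: K' = 6f ee c2 00 00 00.
K' ⊕ ipad = 59 d8 f4 36 36 36.  K' ⊕ opad = 33 b2 9e 5c 5c 5c.
Inner input = (K'⊕ipad) ∥ m = 59 d8 f4 36 36 36 ∥ 4b 51 50 74 69.
Inner hash: sum = 89+216+244+54+54+54+75+81+80+116+105 = 1168; mod 256 = 144 → 90.
Outer input = (K'⊕opad) ∥ inner = 33 b2 9e 5c 5c 5c ∥ 90.
Outer hash (tag): sum = 51+178+158+92+92+92+144 = 807; mod 256 = 39 → 27.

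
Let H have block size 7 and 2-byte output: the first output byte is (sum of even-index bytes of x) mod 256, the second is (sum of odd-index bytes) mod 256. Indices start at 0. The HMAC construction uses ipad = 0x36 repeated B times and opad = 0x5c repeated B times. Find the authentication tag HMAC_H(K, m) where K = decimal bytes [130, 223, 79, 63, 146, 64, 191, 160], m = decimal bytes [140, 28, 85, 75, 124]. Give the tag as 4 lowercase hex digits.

2377

Key decimal bytes [130, 223, 79, 63, 146, 64, 191, 160] = 82 df 4f 3f 92 40 bf a0 is 8 bytes > B = 7, so hash it first: H(key) = 22 fe, then zero-pad to 7 bytes: K' = 22 fe 00 00 00 00 00.
K' ⊕ ipad = 14 c8 36 36 36 36 36.  K' ⊕ opad = 7e a2 5c 5c 5c 5c 5c.
Inner input = (K'⊕ipad) ∥ m = 14 c8 36 36 36 36 36 ∥ 8c 1c 55 4b 7c.
Inner hash: even-index sum = 285 mod 256 = 29; odd-index sum = 657 mod 256 = 145 → 1d 91.
Outer input = (K'⊕opad) ∥ inner = 7e a2 5c 5c 5c 5c 5c ∥ 1d 91.
Outer hash (tag): even-index sum = 547 mod 256 = 35; odd-index sum = 375 mod 256 = 119 → 23 77.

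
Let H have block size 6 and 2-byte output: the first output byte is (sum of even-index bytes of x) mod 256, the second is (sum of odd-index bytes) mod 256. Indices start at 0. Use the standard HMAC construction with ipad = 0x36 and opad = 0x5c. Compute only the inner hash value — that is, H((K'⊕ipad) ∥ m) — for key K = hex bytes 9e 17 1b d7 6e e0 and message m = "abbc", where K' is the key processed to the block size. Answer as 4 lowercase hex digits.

Key hex bytes 9e 17 1b d7 6e e0 is exactly B = 6 bytes: K' = 9e 17 1b d7 6e e0.
K' ⊕ ipad = a8 21 2d e1 58 d6.
Inner input = a8 21 2d e1 58 d6 ∥ 61 62 62 63.
Inner hash: even-index sum = 496 mod 256 = 240; odd-index sum = 669 mod 256 = 157 → f0 9d.

f09d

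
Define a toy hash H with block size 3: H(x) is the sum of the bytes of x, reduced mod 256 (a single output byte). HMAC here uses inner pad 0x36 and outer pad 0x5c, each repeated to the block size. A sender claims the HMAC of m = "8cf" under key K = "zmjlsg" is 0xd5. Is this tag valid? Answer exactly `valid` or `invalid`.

invalid

Key "zmjlsg" = 7a 6d 6a 6c 73 67 is 6 bytes > B = 3, so hash it first: H(key) = 97, then zero-pad to 3 bytes: K' = 97 00 00.
K' ⊕ ipad = a1 36 36; K' ⊕ opad = cb 5c 5c.
Inner hash: sum = 161+54+54+56+99+102 = 526; mod 256 = 14 → 0e.
Outer hash (recomputed tag): sum = 203+92+92+14 = 401; mod 256 = 145 → 91.
Recomputed tag = 91; claimed = d5 → mismatch.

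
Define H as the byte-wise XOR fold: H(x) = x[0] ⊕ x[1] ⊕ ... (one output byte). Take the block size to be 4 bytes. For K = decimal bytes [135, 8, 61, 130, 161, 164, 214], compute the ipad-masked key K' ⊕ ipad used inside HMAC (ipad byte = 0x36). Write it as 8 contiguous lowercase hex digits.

d5363636

Key decimal bytes [135, 8, 61, 130, 161, 164, 214] = 87 08 3d 82 a1 a4 d6 is 7 bytes > B = 4, so hash it first: H(key) = e3, then zero-pad to 4 bytes: K' = e3 00 00 00.
XOR each byte with 0x36: e3⊕36=d5, 00⊕36=36, 00⊕36=36, 00⊕36=36.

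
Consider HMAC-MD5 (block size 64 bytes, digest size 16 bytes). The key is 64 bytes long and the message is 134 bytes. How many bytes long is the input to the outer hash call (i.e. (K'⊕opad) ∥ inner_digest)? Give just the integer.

Key is 64 ≤ 64 bytes, zero-padded: |K'| = 64.
Outer input = (K'⊕opad) ∥ H(inner) → 64 + 16 = 80 bytes.

80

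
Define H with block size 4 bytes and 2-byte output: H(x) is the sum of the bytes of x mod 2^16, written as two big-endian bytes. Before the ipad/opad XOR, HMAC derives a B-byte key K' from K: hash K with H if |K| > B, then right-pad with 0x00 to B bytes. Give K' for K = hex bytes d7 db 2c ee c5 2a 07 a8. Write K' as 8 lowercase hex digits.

|K| = 8 > B = 4, so first hash the key.
H(K): sum = 215+219+44+238+197+42+7+168 = 1130 → 04 6a.
Zero-pad H(K) = 04 6a to 4 bytes: K' = 04 6a 00 00.

046a0000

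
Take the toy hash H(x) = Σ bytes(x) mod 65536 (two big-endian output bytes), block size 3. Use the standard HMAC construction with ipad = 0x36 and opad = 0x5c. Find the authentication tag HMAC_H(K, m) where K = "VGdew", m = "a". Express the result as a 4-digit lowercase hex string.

Key "VGdew" = 56 47 64 65 77 is 5 bytes > B = 3, so hash it first: H(key) = 01 dd, then zero-pad to 3 bytes: K' = 01 dd 00.
K' ⊕ ipad = 37 eb 36.  K' ⊕ opad = 5d 81 5c.
Inner input = (K'⊕ipad) ∥ m = 37 eb 36 ∥ 61.
Inner hash: sum = 55+235+54+97 = 441 → 01 b9.
Outer input = (K'⊕opad) ∥ inner = 5d 81 5c ∥ 01 b9.
Outer hash (tag): sum = 93+129+92+1+185 = 500 → 01 f4.

01f4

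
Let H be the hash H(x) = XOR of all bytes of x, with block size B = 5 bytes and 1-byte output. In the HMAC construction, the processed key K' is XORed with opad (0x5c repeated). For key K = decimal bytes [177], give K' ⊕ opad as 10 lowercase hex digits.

Key decimal bytes [177] = b1 is 1 byte ≤ B = 5; zero-pad to 5 bytes: K' = b1 00 00 00 00.
XOR each byte with 0x5c: b1⊕5c=ed, 00⊕5c=5c, 00⊕5c=5c, 00⊕5c=5c, 00⊕5c=5c.

ed5c5c5c5c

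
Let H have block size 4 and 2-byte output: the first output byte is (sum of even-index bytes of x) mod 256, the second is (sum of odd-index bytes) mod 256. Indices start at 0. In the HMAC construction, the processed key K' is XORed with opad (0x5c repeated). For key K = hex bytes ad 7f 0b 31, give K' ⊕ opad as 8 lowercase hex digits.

Key hex bytes ad 7f 0b 31 is exactly B = 4 bytes: K' = ad 7f 0b 31.
XOR each byte with 0x5c: ad⊕5c=f1, 7f⊕5c=23, 0b⊕5c=57, 31⊕5c=6d.

f123576d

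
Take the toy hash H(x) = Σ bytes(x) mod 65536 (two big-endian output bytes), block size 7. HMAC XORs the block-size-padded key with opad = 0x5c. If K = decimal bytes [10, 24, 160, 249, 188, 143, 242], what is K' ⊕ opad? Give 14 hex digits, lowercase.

Key decimal bytes [10, 24, 160, 249, 188, 143, 242] = 0a 18 a0 f9 bc 8f f2 is exactly B = 7 bytes: K' = 0a 18 a0 f9 bc 8f f2.
XOR each byte with 0x5c: 0a⊕5c=56, 18⊕5c=44, a0⊕5c=fc, f9⊕5c=a5, bc⊕5c=e0, 8f⊕5c=d3, f2⊕5c=ae.

5644fca5e0d3ae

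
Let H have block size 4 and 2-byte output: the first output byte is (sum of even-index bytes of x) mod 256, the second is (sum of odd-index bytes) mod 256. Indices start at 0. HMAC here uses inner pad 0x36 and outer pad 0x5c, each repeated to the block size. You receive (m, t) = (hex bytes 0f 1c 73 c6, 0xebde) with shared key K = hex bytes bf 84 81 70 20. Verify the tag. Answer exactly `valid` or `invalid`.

invalid

Key hex bytes bf 84 81 70 20 is 5 bytes > B = 4, so hash it first: H(key) = 60 f4, then zero-pad to 4 bytes: K' = 60 f4 00 00.
K' ⊕ ipad = 56 c2 36 36; K' ⊕ opad = 3c a8 5c 5c.
Inner hash: even-index sum = 270 mod 256 = 14; odd-index sum = 474 mod 256 = 218 → 0e da.
Outer hash (recomputed tag): even-index sum = 166 mod 256 = 166; odd-index sum = 478 mod 256 = 222 → a6 de.
Recomputed tag = a6de; claimed = ebde → mismatch.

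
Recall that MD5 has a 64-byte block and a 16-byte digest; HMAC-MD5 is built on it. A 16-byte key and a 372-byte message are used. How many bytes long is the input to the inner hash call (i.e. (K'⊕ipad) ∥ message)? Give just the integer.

Key is 16 ≤ 64 bytes, zero-padded: |K'| = 64.
Inner input = (K'⊕ipad) ∥ m → 64 + 372 = 436 bytes.

436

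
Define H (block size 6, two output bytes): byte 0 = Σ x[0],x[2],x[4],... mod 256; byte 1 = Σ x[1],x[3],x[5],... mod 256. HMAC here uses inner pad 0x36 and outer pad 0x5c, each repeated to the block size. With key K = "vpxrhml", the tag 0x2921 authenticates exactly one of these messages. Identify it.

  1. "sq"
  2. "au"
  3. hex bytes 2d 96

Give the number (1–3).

1

Key "vpxrhml" = 76 70 78 72 68 6d 6c is 7 bytes > B = 6, so hash it first: H(key) = c2 4f, then zero-pad to 6 bytes: K' = c2 4f 00 00 00 00.
K' ⊕ ipad = f4 79 36 36 36 36; K' ⊕ opad = 9e 13 5c 5c 5c 5c.
m1: inner = H(f4 79 36 36 36 36 73 71) = d3 56; tag = H(9e 13 5c 5c 5c 5c d3 56) = 2921 ← matches
m2: inner = H(f4 79 36 36 36 36 61 75) = c1 5a; tag = H(9e 13 5c 5c 5c 5c c1 5a) = 1725
m3: inner = H(f4 79 36 36 36 36 2d 96) = 8d 7b; tag = H(9e 13 5c 5c 5c 5c 8d 7b) = e346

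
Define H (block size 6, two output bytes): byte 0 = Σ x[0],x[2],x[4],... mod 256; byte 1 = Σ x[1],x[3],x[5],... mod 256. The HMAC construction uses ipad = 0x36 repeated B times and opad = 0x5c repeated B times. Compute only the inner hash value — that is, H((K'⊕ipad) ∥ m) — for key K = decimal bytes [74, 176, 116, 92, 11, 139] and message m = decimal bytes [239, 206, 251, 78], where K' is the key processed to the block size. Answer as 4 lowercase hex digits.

Key decimal bytes [74, 176, 116, 92, 11, 139] = 4a b0 74 5c 0b 8b is exactly B = 6 bytes: K' = 4a b0 74 5c 0b 8b.
K' ⊕ ipad = 7c 86 42 6a 3d bd.
Inner input = 7c 86 42 6a 3d bd ∥ ef ce fb 4e.
Inner hash: even-index sum = 741 mod 256 = 229; odd-index sum = 713 mod 256 = 201 → e5 c9.

e5c9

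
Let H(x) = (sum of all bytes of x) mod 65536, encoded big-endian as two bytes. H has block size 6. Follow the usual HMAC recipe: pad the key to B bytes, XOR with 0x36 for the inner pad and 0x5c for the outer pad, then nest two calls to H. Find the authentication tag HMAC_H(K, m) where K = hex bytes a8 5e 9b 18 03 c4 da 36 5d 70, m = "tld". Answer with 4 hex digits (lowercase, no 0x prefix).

0284

Key hex bytes a8 5e 9b 18 03 c4 da 36 5d 70 is 10 bytes > B = 6, so hash it first: H(key) = 04 5d, then zero-pad to 6 bytes: K' = 04 5d 00 00 00 00.
K' ⊕ ipad = 32 6b 36 36 36 36.  K' ⊕ opad = 58 01 5c 5c 5c 5c.
Inner input = (K'⊕ipad) ∥ m = 32 6b 36 36 36 36 ∥ 74 6c 64.
Inner hash: sum = 50+107+54+54+54+54+116+108+100 = 697 → 02 b9.
Outer input = (K'⊕opad) ∥ inner = 58 01 5c 5c 5c 5c ∥ 02 b9.
Outer hash (tag): sum = 88+1+92+92+92+92+2+185 = 644 → 02 84.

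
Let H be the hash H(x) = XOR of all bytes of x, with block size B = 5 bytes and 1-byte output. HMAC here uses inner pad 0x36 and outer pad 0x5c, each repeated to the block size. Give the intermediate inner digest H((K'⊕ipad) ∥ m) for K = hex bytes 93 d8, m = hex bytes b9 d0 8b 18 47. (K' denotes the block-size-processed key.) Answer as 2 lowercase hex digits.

Key hex bytes 93 d8 is 2 bytes ≤ B = 5; zero-pad to 5 bytes: K' = 93 d8 00 00 00.
K' ⊕ ipad = a5 ee 36 36 36.
Inner input = a5 ee 36 36 36 ∥ b9 d0 8b 18 47.
Inner hash: XOR a5⊕ee⊕36⊕36⊕36⊕b9⊕d0⊕8b⊕18⊕47 = c0.

c0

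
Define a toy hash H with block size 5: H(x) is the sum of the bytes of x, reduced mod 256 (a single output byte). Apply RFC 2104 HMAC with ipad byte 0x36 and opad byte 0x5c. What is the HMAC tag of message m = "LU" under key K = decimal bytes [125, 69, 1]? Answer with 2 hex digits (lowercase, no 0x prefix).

Key decimal bytes [125, 69, 1] = 7d 45 01 is 3 bytes ≤ B = 5; zero-pad to 5 bytes: K' = 7d 45 01 00 00.
K' ⊕ ipad = 4b 73 37 36 36.  K' ⊕ opad = 21 19 5d 5c 5c.
Inner input = (K'⊕ipad) ∥ m = 4b 73 37 36 36 ∥ 4c 55.
Inner hash: sum = 75+115+55+54+54+76+85 = 514; mod 256 = 2 → 02.
Outer input = (K'⊕opad) ∥ inner = 21 19 5d 5c 5c ∥ 02.
Outer hash (tag): sum = 33+25+93+92+92+2 = 337; mod 256 = 81 → 51.

51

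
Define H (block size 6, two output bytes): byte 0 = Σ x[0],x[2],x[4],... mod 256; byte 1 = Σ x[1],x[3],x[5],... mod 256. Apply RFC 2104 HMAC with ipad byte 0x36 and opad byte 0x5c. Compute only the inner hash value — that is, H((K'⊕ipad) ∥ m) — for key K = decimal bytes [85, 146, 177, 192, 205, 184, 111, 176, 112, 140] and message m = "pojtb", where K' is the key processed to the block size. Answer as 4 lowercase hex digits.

Key decimal bytes [85, 146, 177, 192, 205, 184, 111, 176, 112, 140] = 55 92 b1 c0 cd b8 6f b0 70 8c is 10 bytes > B = 6, so hash it first: H(key) = b2 46, then zero-pad to 6 bytes: K' = b2 46 00 00 00 00.
K' ⊕ ipad = 84 70 36 36 36 36.
Inner input = 84 70 36 36 36 36 ∥ 70 6f 6a 74 62.
Inner hash: even-index sum = 556 mod 256 = 44; odd-index sum = 447 mod 256 = 191 → 2c bf.

2cbf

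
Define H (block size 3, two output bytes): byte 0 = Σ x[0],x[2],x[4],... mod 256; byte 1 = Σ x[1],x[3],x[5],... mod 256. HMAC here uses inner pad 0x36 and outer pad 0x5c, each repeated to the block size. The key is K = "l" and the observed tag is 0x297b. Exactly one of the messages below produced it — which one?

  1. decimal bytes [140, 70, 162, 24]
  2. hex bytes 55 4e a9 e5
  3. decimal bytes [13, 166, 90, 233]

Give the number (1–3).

Key "l" = 6c is 1 byte ≤ B = 3; zero-pad to 3 bytes: K' = 6c 00 00.
K' ⊕ ipad = 5a 36 36; K' ⊕ opad = 30 5c 5c.
m1: inner = H(5a 36 36 8c 46 a2 18) = ee 64; tag = H(30 5c 5c ee 64) = f04a
m2: inner = H(5a 36 36 55 4e a9 e5) = c3 34; tag = H(30 5c 5c c3 34) = c01f
m3: inner = H(5a 36 36 0d a6 5a e9) = 1f 9d; tag = H(30 5c 5c 1f 9d) = 297b ← matches

3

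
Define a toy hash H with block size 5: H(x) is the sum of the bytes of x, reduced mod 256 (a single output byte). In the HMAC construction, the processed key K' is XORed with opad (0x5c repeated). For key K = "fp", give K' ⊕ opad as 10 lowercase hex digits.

3a2c5c5c5c

Key "fp" = 66 70 is 2 bytes ≤ B = 5; zero-pad to 5 bytes: K' = 66 70 00 00 00.
XOR each byte with 0x5c: 66⊕5c=3a, 70⊕5c=2c, 00⊕5c=5c, 00⊕5c=5c, 00⊕5c=5c.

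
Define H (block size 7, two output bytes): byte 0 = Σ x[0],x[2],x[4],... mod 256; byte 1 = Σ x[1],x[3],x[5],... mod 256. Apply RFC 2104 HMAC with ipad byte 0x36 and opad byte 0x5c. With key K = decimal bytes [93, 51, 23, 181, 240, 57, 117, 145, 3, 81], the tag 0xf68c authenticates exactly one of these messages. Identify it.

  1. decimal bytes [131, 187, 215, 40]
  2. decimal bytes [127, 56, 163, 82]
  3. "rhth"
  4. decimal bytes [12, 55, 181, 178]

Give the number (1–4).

Key decimal bytes [93, 51, 23, 181, 240, 57, 117, 145, 3, 81] = 5d 33 17 b5 f0 39 75 91 03 51 is 10 bytes > B = 7, so hash it first: H(key) = dc 03, then zero-pad to 7 bytes: K' = dc 03 00 00 00 00 00.
K' ⊕ ipad = ea 35 36 36 36 36 36; K' ⊕ opad = 80 5f 5c 5c 5c 5c 5c.
m1: inner = H(ea 35 36 36 36 36 36 83 bb d7 28) = 6f fb; tag = H(80 5f 5c 5c 5c 5c 5c 6f fb) = 8f86
m2: inner = H(ea 35 36 36 36 36 36 7f 38 a3 52) = 16 c3; tag = H(80 5f 5c 5c 5c 5c 5c 16 c3) = 572d
m3: inner = H(ea 35 36 36 36 36 36 72 68 74 68) = 5c 87; tag = H(80 5f 5c 5c 5c 5c 5c 5c 87) = 1b73
m4: inner = H(ea 35 36 36 36 36 36 0c 37 b5 b2) = 75 62; tag = H(80 5f 5c 5c 5c 5c 5c 75 62) = f68c ← matches

4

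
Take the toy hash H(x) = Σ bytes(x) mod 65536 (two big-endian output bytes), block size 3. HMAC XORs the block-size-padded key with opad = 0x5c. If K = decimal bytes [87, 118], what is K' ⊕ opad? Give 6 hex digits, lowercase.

Key decimal bytes [87, 118] = 57 76 is 2 bytes ≤ B = 3; zero-pad to 3 bytes: K' = 57 76 00.
XOR each byte with 0x5c: 57⊕5c=0b, 76⊕5c=2a, 00⊕5c=5c.

0b2a5c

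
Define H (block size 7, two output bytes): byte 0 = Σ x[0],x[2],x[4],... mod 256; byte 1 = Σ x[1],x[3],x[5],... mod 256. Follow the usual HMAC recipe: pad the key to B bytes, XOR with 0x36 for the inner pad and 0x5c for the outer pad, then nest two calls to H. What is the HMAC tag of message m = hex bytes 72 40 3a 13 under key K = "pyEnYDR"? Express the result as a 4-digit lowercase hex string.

Key "pyEnYDR" = 70 79 45 6e 59 44 52 is exactly B = 7 bytes: K' = 70 79 45 6e 59 44 52.
K' ⊕ ipad = 46 4f 73 58 6f 72 64.  K' ⊕ opad = 2c 25 19 32 05 18 0e.
Inner input = (K'⊕ipad) ∥ m = 46 4f 73 58 6f 72 64 ∥ 72 40 3a 13.
Inner hash: even-index sum = 479 mod 256 = 223; odd-index sum = 453 mod 256 = 197 → df c5.
Outer input = (K'⊕opad) ∥ inner = 2c 25 19 32 05 18 0e ∥ df c5.
Outer hash (tag): even-index sum = 285 mod 256 = 29; odd-index sum = 334 mod 256 = 78 → 1d 4e.

1d4e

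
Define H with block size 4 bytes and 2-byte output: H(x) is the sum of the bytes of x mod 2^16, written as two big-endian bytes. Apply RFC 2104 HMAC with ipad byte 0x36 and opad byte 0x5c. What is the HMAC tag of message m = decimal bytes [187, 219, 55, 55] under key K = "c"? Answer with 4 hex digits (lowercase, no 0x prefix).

Key "c" = 63 is 1 byte ≤ B = 4; zero-pad to 4 bytes: K' = 63 00 00 00.
K' ⊕ ipad = 55 36 36 36.  K' ⊕ opad = 3f 5c 5c 5c.
Inner input = (K'⊕ipad) ∥ m = 55 36 36 36 ∥ bb db 37 37.
Inner hash: sum = 85+54+54+54+187+219+55+55 = 763 → 02 fb.
Outer input = (K'⊕opad) ∥ inner = 3f 5c 5c 5c ∥ 02 fb.
Outer hash (tag): sum = 63+92+92+92+2+251 = 592 → 02 50.

0250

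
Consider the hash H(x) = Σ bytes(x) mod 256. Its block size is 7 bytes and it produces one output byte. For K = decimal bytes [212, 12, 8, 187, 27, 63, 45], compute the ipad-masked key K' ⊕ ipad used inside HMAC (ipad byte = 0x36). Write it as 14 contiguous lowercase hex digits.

Key decimal bytes [212, 12, 8, 187, 27, 63, 45] = d4 0c 08 bb 1b 3f 2d is exactly B = 7 bytes: K' = d4 0c 08 bb 1b 3f 2d.
XOR each byte with 0x36: d4⊕36=e2, 0c⊕36=3a, 08⊕36=3e, bb⊕36=8d, 1b⊕36=2d, 3f⊕36=09, 2d⊕36=1b.

e23a3e8d2d091b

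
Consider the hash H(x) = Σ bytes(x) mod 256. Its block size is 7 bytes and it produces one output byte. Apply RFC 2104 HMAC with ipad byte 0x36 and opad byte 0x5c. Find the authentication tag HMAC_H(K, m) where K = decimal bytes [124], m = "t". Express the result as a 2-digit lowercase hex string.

4a

Key decimal bytes [124] = 7c is 1 byte ≤ B = 7; zero-pad to 7 bytes: K' = 7c 00 00 00 00 00 00.
K' ⊕ ipad = 4a 36 36 36 36 36 36.  K' ⊕ opad = 20 5c 5c 5c 5c 5c 5c.
Inner input = (K'⊕ipad) ∥ m = 4a 36 36 36 36 36 36 ∥ 74.
Inner hash: sum = 74+54+54+54+54+54+54+116 = 514; mod 256 = 2 → 02.
Outer input = (K'⊕opad) ∥ inner = 20 5c 5c 5c 5c 5c 5c ∥ 02.
Outer hash (tag): sum = 32+92+92+92+92+92+92+2 = 586; mod 256 = 74 → 4a.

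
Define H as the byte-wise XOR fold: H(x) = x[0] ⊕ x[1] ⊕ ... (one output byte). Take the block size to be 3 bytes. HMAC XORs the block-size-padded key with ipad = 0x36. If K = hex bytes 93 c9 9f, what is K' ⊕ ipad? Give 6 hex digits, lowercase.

Key hex bytes 93 c9 9f is exactly B = 3 bytes: K' = 93 c9 9f.
XOR each byte with 0x36: 93⊕36=a5, c9⊕36=ff, 9f⊕36=a9.

a5ffa9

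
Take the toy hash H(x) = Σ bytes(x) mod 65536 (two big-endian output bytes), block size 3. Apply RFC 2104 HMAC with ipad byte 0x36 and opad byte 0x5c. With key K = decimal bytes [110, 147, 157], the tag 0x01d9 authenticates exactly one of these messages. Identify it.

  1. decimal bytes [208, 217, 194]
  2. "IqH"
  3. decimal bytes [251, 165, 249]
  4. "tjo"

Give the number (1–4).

Key decimal bytes [110, 147, 157] = 6e 93 9d is exactly B = 3 bytes: K' = 6e 93 9d.
K' ⊕ ipad = 58 a5 ab; K' ⊕ opad = 32 cf c1.
m1: inner = H(58 a5 ab d0 d9 c2) = 04 13; tag = H(32 cf c1 04 13) = 01d9 ← matches
m2: inner = H(58 a5 ab 49 71 48) = 02 aa; tag = H(32 cf c1 02 aa) = 026e
m3: inner = H(58 a5 ab fb a5 f9) = 04 41; tag = H(32 cf c1 04 41) = 0207
m4: inner = H(58 a5 ab 74 6a 6f) = 02 f5; tag = H(32 cf c1 02 f5) = 02b9

1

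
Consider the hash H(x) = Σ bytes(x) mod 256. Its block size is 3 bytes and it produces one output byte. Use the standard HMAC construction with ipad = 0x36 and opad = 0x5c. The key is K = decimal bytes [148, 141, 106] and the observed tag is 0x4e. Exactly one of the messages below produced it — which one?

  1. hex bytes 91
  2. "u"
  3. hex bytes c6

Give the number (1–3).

3

Key decimal bytes [148, 141, 106] = 94 8d 6a is exactly B = 3 bytes: K' = 94 8d 6a.
K' ⊕ ipad = a2 bb 5c; K' ⊕ opad = c8 d1 36.
m1: inner = H(a2 bb 5c 91) = 4a; tag = H(c8 d1 36 4a) = 19
m2: inner = H(a2 bb 5c 75) = 2e; tag = H(c8 d1 36 2e) = fd
m3: inner = H(a2 bb 5c c6) = 7f; tag = H(c8 d1 36 7f) = 4e ← matches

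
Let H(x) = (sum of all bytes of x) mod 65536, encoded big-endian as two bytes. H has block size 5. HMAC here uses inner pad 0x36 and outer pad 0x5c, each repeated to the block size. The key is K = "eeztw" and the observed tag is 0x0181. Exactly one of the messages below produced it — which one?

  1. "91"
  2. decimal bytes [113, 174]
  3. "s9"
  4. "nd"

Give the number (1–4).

Key "eeztw" = 65 65 7a 74 77 is exactly B = 5 bytes: K' = 65 65 7a 74 77.
K' ⊕ ipad = 53 53 4c 42 41; K' ⊕ opad = 39 39 26 28 2b.
m1: inner = H(53 53 4c 42 41 39 31) = 01 df; tag = H(39 39 26 28 2b 01 df) = 01cb
m2: inner = H(53 53 4c 42 41 71 ae) = 02 94; tag = H(39 39 26 28 2b 02 94) = 0181 ← matches
m3: inner = H(53 53 4c 42 41 73 39) = 02 21; tag = H(39 39 26 28 2b 02 21) = 010e
m4: inner = H(53 53 4c 42 41 6e 64) = 02 47; tag = H(39 39 26 28 2b 02 47) = 0134

2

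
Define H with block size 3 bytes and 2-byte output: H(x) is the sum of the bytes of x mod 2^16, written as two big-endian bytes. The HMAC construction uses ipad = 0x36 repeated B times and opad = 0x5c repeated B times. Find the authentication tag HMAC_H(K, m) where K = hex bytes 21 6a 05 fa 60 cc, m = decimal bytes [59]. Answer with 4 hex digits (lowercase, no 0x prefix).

Key hex bytes 21 6a 05 fa 60 cc is 6 bytes > B = 3, so hash it first: H(key) = 02 b6, then zero-pad to 3 bytes: K' = 02 b6 00.
K' ⊕ ipad = 34 80 36.  K' ⊕ opad = 5e ea 5c.
Inner input = (K'⊕ipad) ∥ m = 34 80 36 ∥ 3b.
Inner hash: sum = 52+128+54+59 = 293 → 01 25.
Outer input = (K'⊕opad) ∥ inner = 5e ea 5c ∥ 01 25.
Outer hash (tag): sum = 94+234+92+1+37 = 458 → 01 ca.

01ca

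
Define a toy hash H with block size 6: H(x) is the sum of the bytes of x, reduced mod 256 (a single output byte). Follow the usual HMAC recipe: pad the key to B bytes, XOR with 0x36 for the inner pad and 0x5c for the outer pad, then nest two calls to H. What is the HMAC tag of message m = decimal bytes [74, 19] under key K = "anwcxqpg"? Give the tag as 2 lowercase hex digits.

Key "anwcxqpg" = 61 6e 77 63 78 71 70 67 is 8 bytes > B = 6, so hash it first: H(key) = 69, then zero-pad to 6 bytes: K' = 69 00 00 00 00 00.
K' ⊕ ipad = 5f 36 36 36 36 36.  K' ⊕ opad = 35 5c 5c 5c 5c 5c.
Inner input = (K'⊕ipad) ∥ m = 5f 36 36 36 36 36 ∥ 4a 13.
Inner hash: sum = 95+54+54+54+54+54+74+19 = 458; mod 256 = 202 → ca.
Outer input = (K'⊕opad) ∥ inner = 35 5c 5c 5c 5c 5c ∥ ca.
Outer hash (tag): sum = 53+92+92+92+92+92+202 = 715; mod 256 = 203 → cb.

cb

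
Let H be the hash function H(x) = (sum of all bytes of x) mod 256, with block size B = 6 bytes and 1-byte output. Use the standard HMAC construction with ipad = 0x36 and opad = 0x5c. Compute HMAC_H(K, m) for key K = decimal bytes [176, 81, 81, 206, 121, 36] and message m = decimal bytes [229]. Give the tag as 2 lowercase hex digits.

c7

Key decimal bytes [176, 81, 81, 206, 121, 36] = b0 51 51 ce 79 24 is exactly B = 6 bytes: K' = b0 51 51 ce 79 24.
K' ⊕ ipad = 86 67 67 f8 4f 12.  K' ⊕ opad = ec 0d 0d 92 25 78.
Inner input = (K'⊕ipad) ∥ m = 86 67 67 f8 4f 12 ∥ e5.
Inner hash: sum = 134+103+103+248+79+18+229 = 914; mod 256 = 146 → 92.
Outer input = (K'⊕opad) ∥ inner = ec 0d 0d 92 25 78 ∥ 92.
Outer hash (tag): sum = 236+13+13+146+37+120+146 = 711; mod 256 = 199 → c7.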